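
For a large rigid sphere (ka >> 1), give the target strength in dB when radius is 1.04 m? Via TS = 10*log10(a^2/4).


TS = 10*log10(1.04^2 / 4) = 10*log10(0.2704) = -5.68

-5.68 dB


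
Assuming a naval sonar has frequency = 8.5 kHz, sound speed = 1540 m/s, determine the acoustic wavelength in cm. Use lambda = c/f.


18.12 cm


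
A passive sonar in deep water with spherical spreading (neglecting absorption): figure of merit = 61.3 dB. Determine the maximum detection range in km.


1.16 km


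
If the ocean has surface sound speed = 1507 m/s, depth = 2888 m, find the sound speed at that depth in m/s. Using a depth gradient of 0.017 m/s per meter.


1556.096 m/s


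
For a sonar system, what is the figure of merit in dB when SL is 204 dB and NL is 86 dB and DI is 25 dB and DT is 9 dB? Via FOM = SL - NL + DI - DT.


FOM = SL - NL + DI - DT = 204 - 86 + 25 - 9 = 134

134 dB


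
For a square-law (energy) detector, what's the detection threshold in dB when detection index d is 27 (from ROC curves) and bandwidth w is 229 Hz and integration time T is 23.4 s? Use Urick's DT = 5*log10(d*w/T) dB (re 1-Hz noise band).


DT = 5*log10(d*w/T) = 5*log10(27 * 229 / 23.4) = 5*log10(264.23) = 12.11

12.11 dB


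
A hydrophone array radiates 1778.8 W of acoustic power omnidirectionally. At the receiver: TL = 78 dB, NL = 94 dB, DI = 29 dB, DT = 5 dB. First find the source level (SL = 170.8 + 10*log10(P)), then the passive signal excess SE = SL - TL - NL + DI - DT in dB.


Step 1: SL = 170.8 + 10*log10(1778.8) = 203.3 dB
Step 2: SE = SL - TL - NL + DI - DT = 203.3 - 78 - 94 + 29 - 5 = 55.3

55.3 dB


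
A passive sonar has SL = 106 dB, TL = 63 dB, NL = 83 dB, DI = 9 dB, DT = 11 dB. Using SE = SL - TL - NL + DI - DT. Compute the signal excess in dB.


SE = SL - TL - NL + DI - DT = 106 - 63 - 83 + 9 - 11 = -42

-42 dB


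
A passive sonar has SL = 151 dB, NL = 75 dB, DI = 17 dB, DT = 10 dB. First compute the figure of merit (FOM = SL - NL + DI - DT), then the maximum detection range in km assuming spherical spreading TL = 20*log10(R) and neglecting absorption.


Step 1: FOM = SL - NL + DI - DT = 151 - 75 + 17 - 10 = 83 dB
Step 2: at max range FOM = TL = 20*log10(R), so R = 10^(83/20) = 14125.38 m = 14.13 km

14.13 km


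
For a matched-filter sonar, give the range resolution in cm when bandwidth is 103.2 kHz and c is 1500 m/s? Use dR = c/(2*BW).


0.73 cm


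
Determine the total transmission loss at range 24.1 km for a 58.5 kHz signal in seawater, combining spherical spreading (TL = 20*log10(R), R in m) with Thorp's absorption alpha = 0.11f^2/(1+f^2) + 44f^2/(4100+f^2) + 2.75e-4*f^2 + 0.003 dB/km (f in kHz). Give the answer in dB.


Step 1 (Thorp): alpha = 0.11*3422.25/(1+3422.25) + 44*3422.25/(4100+3422.25) + 2.75e-4*3422.25 + 0.003 = 21.0719 dB/km
Step 2: TL_spread = 20*log10(24100) = 87.64 dB
Step 3: TL_abs = alpha*R = 21.0719 * 24.1 = 507.83 dB
Step 4: TL_total = 87.64 + 507.83 = 595.47

595.47 dB


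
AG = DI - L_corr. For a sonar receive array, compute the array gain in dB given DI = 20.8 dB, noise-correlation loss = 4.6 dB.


AG = DI - L_corr = 20.8 - 4.6 = 16.2

16.2 dB


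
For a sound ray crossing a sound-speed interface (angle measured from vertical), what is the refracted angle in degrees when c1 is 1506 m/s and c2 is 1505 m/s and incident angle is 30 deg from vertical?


sin(theta2) = (c2/c1)*sin(theta1) = (1505/1506)*sin(30 deg) = 0.49967
theta2 = arcsin(0.49967) = 29.98

29.98 deg


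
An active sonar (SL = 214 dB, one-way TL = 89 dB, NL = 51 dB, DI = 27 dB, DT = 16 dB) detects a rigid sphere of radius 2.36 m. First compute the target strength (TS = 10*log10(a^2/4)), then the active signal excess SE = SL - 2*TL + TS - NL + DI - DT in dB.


Step 1: TS = 10*log10(2.36^2/4) = 1.44 dB
Step 2: SE = SL - 2*TL + TS - NL + DI - DT = 214 - 2*89 + (1.44) - 51 + 27 - 16 = -2.56

-2.56 dB


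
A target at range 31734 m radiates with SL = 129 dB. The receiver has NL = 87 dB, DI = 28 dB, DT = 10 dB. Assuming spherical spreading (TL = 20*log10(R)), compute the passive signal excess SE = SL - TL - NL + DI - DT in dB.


-30.03 dB


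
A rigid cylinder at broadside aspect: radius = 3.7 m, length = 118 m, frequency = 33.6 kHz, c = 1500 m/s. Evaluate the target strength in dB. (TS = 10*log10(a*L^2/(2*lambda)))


57.61 dB


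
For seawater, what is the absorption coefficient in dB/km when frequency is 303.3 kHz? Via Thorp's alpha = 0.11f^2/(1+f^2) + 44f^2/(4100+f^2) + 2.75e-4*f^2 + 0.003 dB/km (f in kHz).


f^2 = 91990.89
alpha = 0.11*91990.89/(1+91990.89) + 44*91990.89/(4100+91990.89) + 2.75e-4*91990.89 + 0.003 = 67.533

67.533 dB/km


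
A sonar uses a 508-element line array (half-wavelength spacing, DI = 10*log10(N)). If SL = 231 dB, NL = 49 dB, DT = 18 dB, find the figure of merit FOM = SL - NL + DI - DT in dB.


Step 1: DI = 10*log10(508) = 27.06 dB
Step 2: FOM = SL - NL + DI - DT = 231 - 49 + 27.06 - 18 = 191.06

191.06 dB


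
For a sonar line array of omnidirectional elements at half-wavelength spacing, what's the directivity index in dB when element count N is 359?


25.55 dB


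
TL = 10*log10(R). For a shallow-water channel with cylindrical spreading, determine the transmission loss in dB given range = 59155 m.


TL = 10*log10(59155) = 47.72

47.72 dB


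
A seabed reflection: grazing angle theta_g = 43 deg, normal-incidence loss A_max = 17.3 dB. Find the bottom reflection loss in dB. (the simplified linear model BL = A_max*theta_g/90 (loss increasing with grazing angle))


8.27 dB


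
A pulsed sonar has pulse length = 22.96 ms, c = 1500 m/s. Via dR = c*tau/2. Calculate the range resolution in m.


dR = c*tau/2 = 1500 * 22.96e-3 / 2 = 17.22

17.22 m


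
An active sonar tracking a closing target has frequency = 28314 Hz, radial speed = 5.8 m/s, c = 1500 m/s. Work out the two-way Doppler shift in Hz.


218.96 Hz


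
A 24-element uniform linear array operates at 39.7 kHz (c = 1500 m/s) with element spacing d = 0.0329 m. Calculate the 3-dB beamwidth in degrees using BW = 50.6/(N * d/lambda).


Step 1: lambda = 1500/39700 = 0.03778 m
Step 2: d/lambda = 0.0329/0.03778 = 0.8708
Step 3: BW = 50.6/(N * d/lambda) = 50.6/(24 * 0.8708) = 2.42

2.42 deg


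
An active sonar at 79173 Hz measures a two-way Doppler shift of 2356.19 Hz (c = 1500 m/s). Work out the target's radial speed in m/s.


From fd = 2*f*v/c, v = c*fd/(2*f) = 1500 * 2356.19 / (2*79173) = 22.32

22.32 m/s


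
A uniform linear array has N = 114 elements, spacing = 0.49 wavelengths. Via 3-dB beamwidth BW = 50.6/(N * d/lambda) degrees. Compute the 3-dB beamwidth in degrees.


BW = 50.6 / (114 * 0.49) = 50.6 / 55.86 = 0.91

0.91 deg


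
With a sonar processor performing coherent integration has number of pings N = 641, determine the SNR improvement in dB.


28.07 dB


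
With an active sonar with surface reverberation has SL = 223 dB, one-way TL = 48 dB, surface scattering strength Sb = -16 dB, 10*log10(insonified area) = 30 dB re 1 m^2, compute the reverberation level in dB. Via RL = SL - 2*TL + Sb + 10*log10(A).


141 dB


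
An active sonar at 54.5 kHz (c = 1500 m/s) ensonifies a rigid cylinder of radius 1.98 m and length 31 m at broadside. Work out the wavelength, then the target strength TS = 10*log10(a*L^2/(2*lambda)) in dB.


Step 1: lambda = c/f = 1500/54500 = 0.02752 m
Step 2: TS = 10*log10(a*L^2/(2*lambda)) = 10*log10(1.98*31^2/(2*0.02752)) = 45.39

45.39 dB


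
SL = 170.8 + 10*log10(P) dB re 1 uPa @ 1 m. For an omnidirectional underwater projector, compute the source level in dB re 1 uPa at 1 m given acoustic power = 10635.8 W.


211.07 dB


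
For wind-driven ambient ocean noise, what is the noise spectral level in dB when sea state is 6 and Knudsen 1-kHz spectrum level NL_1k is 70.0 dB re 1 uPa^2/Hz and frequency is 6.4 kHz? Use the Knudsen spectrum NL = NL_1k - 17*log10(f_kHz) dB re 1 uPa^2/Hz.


NL = NL_1k - 17*log10(f_kHz) = 70.0 - 17*log10(6.4) = 70.0 - (13.71) = 56.29

56.29 dB


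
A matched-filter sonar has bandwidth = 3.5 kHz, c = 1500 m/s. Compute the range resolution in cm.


21.43 cm


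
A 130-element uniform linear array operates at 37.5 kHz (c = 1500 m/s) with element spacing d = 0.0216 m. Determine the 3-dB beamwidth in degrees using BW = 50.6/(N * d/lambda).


Step 1: lambda = 1500/37500 = 0.04 m
Step 2: d/lambda = 0.0216/0.04 = 0.54
Step 3: BW = 50.6/(N * d/lambda) = 50.6/(130 * 0.54) = 0.72

0.72 deg


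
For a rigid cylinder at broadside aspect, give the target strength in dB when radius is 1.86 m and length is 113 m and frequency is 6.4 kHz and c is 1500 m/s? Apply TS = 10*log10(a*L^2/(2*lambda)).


47.05 dB


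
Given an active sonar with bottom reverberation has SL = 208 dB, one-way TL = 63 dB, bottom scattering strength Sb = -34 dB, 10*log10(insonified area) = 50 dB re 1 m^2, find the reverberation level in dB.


RL = SL - 2*TL + Sb + 10*log10(A) = 208 - 2*63 + (-34) + 50 = 98

98 dB


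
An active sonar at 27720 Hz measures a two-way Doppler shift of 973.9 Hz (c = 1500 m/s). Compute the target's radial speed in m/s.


From fd = 2*f*v/c, v = c*fd/(2*f) = 1500 * 973.9 / (2*27720) = 26.35

26.35 m/s


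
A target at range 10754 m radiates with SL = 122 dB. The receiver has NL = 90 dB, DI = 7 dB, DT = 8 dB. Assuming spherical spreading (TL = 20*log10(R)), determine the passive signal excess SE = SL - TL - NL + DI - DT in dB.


-49.63 dB


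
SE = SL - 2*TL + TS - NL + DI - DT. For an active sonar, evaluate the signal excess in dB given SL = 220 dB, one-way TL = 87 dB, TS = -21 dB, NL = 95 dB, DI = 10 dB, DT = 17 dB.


-77 dB


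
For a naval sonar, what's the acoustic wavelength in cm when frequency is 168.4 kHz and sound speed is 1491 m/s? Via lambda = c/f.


0.89 cm


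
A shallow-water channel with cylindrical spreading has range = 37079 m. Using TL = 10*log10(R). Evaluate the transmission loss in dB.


45.69 dB


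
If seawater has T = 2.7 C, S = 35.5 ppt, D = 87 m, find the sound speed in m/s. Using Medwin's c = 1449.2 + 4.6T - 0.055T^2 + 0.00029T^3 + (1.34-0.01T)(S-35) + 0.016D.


c = 1449.2 + 4.6*2.7 - 0.055*2.7^2 + 0.00029*2.7^3 + (1.34 - 0.01*2.7)*(35.5 - 35) + 0.016*87 = 1463.27

1463.27 m/s


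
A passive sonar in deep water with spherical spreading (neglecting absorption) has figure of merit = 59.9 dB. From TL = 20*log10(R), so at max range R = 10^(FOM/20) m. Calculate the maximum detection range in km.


At max range FOM = TL, so 20*log10(R) = 59.9
R = 10^(59.9/20) = 988.55 m = 0.99 km

0.99 km


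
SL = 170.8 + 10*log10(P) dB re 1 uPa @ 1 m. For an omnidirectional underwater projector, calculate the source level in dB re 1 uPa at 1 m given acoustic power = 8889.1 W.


SL = 170.8 + 10*log10(8889.1) = 170.8 + 39.49 = 210.29

210.29 dB


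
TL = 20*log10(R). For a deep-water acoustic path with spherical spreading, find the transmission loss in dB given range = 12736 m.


TL = 20*log10(12736) = 82.1

82.1 dB


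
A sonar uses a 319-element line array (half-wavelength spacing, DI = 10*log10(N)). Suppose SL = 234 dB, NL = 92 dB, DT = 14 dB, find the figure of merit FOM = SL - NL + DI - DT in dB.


153.04 dB


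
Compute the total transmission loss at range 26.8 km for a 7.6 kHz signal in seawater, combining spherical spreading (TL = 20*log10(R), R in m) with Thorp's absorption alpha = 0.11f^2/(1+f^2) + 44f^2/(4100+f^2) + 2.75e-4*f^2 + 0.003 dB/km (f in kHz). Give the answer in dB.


Step 1 (Thorp): alpha = 0.11*57.76/(1+57.76) + 44*57.76/(4100+57.76) + 2.75e-4*57.76 + 0.003 = 0.7383 dB/km
Step 2: TL_spread = 20*log10(26800) = 88.56 dB
Step 3: TL_abs = alpha*R = 0.7383 * 26.8 = 19.79 dB
Step 4: TL_total = 88.56 + 19.79 = 108.35

108.35 dB


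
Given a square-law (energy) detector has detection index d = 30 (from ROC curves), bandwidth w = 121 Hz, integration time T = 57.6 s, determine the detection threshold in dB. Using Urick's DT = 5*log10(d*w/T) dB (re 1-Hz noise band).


9.0 dB


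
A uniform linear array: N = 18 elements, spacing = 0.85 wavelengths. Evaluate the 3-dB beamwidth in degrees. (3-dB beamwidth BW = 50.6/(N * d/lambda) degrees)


3.31 deg


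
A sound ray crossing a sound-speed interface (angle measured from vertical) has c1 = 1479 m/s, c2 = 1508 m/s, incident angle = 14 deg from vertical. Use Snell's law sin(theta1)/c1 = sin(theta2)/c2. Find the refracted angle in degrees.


sin(theta2) = (c2/c1)*sin(theta1) = (1508/1479)*sin(14 deg) = 0.24667
theta2 = arcsin(0.24667) = 14.28

14.28 deg


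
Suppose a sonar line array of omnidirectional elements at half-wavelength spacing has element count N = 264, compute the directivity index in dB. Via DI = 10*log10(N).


DI = 10*log10(264) = 24.22

24.22 dB


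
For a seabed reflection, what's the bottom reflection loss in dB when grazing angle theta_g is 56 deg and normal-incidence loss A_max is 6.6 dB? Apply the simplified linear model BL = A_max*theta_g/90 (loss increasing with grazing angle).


BL = A_max * theta_g / 90 = 6.6 * 56 / 90 = 4.11

4.11 dB


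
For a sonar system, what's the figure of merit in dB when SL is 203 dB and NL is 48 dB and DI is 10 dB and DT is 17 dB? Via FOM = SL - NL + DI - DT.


148 dB


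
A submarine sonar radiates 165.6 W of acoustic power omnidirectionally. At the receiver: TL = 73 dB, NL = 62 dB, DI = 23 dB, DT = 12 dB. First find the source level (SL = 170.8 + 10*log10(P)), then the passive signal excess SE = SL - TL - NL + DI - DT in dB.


Step 1: SL = 170.8 + 10*log10(165.6) = 192.99 dB
Step 2: SE = SL - TL - NL + DI - DT = 192.99 - 73 - 62 + 23 - 12 = 68.99

68.99 dB


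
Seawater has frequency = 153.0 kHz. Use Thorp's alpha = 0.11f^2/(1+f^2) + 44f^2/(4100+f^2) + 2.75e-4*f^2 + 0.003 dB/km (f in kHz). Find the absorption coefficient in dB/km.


f^2 = 23409.0
alpha = 0.11*23409.0/(1+23409.0) + 44*23409.0/(4100+23409.0) + 2.75e-4*23409.0 + 0.003 = 43.993

43.993 dB/km


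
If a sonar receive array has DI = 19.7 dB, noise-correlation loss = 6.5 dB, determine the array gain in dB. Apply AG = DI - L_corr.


AG = DI - L_corr = 19.7 - 6.5 = 13.2

13.2 dB


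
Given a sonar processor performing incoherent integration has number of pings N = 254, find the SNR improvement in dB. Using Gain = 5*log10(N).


Gain = 5*log10(254) = 12.02

12.02 dB


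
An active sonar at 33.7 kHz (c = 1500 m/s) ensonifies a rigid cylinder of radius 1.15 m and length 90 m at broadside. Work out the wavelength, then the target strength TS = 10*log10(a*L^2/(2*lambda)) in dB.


Step 1: lambda = c/f = 1500/33700 = 0.04451 m
Step 2: TS = 10*log10(a*L^2/(2*lambda)) = 10*log10(1.15*90^2/(2*0.04451)) = 50.2

50.2 dB


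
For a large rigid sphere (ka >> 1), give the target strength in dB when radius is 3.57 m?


TS = 10*log10(3.57^2 / 4) = 10*log10(3.186225) = 5.03

5.03 dB


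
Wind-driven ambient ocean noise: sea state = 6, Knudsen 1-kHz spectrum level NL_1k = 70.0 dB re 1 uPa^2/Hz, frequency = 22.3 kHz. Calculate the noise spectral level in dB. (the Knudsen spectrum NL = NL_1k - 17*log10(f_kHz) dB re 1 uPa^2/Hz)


NL = NL_1k - 17*log10(f_kHz) = 70.0 - 17*log10(22.3) = 70.0 - (22.92) = 47.08

47.08 dB


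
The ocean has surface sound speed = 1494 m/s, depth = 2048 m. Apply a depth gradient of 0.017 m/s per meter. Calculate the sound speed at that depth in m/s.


1528.816 m/s


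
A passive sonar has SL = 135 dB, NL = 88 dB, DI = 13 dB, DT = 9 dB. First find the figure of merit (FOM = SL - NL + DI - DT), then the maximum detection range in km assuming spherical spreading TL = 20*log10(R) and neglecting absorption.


Step 1: FOM = SL - NL + DI - DT = 135 - 88 + 13 - 9 = 51 dB
Step 2: at max range FOM = TL = 20*log10(R), so R = 10^(51/20) = 354.81 m = 0.35 km

0.35 km


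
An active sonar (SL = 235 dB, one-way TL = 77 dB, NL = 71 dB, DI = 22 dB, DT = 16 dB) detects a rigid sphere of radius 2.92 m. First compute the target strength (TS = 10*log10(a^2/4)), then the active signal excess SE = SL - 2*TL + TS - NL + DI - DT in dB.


Step 1: TS = 10*log10(2.92^2/4) = 3.29 dB
Step 2: SE = SL - 2*TL + TS - NL + DI - DT = 235 - 2*77 + (3.29) - 71 + 22 - 16 = 19.29

19.29 dB


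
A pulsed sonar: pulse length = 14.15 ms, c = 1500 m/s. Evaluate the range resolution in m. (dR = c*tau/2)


dR = c*tau/2 = 1500 * 14.15e-3 / 2 = 10.6125

10.6125 m


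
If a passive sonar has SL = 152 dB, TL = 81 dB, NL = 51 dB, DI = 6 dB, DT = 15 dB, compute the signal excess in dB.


11 dB


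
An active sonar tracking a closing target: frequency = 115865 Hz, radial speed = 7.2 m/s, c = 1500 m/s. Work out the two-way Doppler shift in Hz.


1112.3 Hz


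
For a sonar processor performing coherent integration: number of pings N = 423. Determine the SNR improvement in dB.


Gain = 10*log10(423) = 26.26

26.26 dB


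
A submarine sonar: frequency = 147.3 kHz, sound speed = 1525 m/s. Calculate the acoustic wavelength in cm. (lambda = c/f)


1.04 cm


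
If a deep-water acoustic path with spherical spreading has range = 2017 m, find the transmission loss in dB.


TL = 20*log10(2017) = 66.09

66.09 dB


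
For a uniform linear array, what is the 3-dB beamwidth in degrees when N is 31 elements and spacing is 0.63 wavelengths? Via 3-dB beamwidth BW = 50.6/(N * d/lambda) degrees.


BW = 50.6 / (31 * 0.63) = 50.6 / 19.53 = 2.59

2.59 deg


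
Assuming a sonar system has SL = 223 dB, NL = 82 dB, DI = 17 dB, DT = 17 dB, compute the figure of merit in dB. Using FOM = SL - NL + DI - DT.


141 dB


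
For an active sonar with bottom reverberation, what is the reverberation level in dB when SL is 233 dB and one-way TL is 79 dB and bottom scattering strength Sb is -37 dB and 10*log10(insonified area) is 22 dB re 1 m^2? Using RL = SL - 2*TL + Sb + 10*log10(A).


RL = SL - 2*TL + Sb + 10*log10(A) = 233 - 2*79 + (-37) + 22 = 60

60 dB


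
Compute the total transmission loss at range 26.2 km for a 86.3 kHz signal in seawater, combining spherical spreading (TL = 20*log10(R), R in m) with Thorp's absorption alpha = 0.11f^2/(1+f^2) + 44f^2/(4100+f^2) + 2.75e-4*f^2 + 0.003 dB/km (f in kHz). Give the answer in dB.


Step 1 (Thorp): alpha = 0.11*7447.69/(1+7447.69) + 44*7447.69/(4100+7447.69) + 2.75e-4*7447.69 + 0.003 = 30.5389 dB/km
Step 2: TL_spread = 20*log10(26200) = 88.37 dB
Step 3: TL_abs = alpha*R = 30.5389 * 26.2 = 800.12 dB
Step 4: TL_total = 88.37 + 800.12 = 888.49

888.49 dB


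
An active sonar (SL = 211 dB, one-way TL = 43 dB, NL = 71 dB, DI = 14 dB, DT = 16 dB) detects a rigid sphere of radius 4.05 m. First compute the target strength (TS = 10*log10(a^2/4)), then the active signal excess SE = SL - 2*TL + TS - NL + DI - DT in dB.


Step 1: TS = 10*log10(4.05^2/4) = 6.13 dB
Step 2: SE = SL - 2*TL + TS - NL + DI - DT = 211 - 2*43 + (6.13) - 71 + 14 - 16 = 58.13

58.13 dB


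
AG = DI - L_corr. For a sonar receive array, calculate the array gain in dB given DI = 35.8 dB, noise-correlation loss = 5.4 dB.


AG = DI - L_corr = 35.8 - 5.4 = 30.4

30.4 dB


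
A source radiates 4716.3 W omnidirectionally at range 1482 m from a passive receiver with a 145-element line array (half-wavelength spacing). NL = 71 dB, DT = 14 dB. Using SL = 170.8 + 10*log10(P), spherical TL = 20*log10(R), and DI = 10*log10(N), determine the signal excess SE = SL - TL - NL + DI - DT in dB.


80.73 dB


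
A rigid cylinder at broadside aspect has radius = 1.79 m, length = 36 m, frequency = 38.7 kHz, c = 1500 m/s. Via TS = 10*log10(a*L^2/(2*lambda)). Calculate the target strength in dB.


lambda = 1500/38700 = 0.03876 m
TS = 10*log10(1.79*36^2/(2*0.03876)) = 44.76

44.76 dB


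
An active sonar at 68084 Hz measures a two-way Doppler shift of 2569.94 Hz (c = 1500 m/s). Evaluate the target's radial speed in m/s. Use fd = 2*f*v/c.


From fd = 2*f*v/c, v = c*fd/(2*f) = 1500 * 2569.94 / (2*68084) = 28.31

28.31 m/s


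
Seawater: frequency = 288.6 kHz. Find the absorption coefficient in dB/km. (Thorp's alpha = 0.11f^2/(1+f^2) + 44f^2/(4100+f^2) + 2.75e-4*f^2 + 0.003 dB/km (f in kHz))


f^2 = 83289.96
alpha = 0.11*83289.96/(1+83289.96) + 44*83289.96/(4100+83289.96) + 2.75e-4*83289.96 + 0.003 = 64.953

64.953 dB/km


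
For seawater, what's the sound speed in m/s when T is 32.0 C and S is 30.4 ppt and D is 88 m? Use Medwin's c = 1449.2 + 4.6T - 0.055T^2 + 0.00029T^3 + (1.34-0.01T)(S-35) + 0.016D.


c = 1449.2 + 4.6*32.0 - 0.055*32.0^2 + 0.00029*32.0^3 + (1.34 - 0.01*32.0)*(30.4 - 35) + 0.016*88 = 1546.3

1546.3 m/s


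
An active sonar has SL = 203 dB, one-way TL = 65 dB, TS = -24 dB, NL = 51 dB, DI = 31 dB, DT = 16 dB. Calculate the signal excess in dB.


SE = SL - 2*TL + TS - NL + DI - DT = 203 - 2*65 + (-24) - 51 + 31 - 16 = 13

13 dB


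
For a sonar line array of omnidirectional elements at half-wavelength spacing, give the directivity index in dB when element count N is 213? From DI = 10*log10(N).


DI = 10*log10(213) = 23.28

23.28 dB


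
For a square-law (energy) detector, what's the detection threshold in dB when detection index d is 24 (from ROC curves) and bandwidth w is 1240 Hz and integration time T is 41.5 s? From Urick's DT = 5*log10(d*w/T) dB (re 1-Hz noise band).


DT = 5*log10(d*w/T) = 5*log10(24 * 1240 / 41.5) = 5*log10(717.11) = 14.28

14.28 dB


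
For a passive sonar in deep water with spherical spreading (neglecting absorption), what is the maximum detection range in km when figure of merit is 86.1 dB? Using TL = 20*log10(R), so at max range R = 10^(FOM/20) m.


At max range FOM = TL, so 20*log10(R) = 86.1
R = 10^(86.1/20) = 20183.66 m = 20.18 km

20.18 km


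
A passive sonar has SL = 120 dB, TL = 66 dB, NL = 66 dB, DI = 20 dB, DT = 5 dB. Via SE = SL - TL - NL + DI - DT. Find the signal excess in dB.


SE = SL - TL - NL + DI - DT = 120 - 66 - 66 + 20 - 5 = 3

3 dB


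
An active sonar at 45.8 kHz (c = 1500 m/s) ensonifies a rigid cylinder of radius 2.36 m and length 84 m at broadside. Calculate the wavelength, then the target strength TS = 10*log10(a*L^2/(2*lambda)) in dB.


Step 1: lambda = c/f = 1500/45800 = 0.03275 m
Step 2: TS = 10*log10(a*L^2/(2*lambda)) = 10*log10(2.36*84^2/(2*0.03275)) = 54.05

54.05 dB


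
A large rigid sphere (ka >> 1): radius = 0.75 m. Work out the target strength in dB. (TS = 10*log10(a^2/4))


-8.52 dB


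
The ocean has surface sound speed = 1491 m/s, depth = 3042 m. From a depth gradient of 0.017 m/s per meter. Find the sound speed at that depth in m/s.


c = 1491 + 0.017 * 3042 = 1542.714

1542.714 m/s


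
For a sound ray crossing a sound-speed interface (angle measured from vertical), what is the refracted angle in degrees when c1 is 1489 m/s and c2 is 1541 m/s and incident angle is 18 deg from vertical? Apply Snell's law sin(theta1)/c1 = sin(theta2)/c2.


sin(theta2) = (c2/c1)*sin(theta1) = (1541/1489)*sin(18 deg) = 0.31981
theta2 = arcsin(0.31981) = 18.65

18.65 deg


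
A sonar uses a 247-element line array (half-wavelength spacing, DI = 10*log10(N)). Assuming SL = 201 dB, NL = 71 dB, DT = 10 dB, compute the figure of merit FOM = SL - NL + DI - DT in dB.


Step 1: DI = 10*log10(247) = 23.93 dB
Step 2: FOM = SL - NL + DI - DT = 201 - 71 + 23.93 - 10 = 143.93

143.93 dB


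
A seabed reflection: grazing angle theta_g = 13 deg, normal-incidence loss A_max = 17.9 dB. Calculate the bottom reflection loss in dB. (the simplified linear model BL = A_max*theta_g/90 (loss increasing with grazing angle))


2.59 dB


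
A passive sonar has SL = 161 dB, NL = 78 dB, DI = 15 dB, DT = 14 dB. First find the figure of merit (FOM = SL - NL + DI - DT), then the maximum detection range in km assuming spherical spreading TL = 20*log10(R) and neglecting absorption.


Step 1: FOM = SL - NL + DI - DT = 161 - 78 + 15 - 14 = 84 dB
Step 2: at max range FOM = TL = 20*log10(R), so R = 10^(84/20) = 15848.93 m = 15.85 km

15.85 km


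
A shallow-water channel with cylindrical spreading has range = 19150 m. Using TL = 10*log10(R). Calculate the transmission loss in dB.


TL = 10*log10(19150) = 42.82

42.82 dB


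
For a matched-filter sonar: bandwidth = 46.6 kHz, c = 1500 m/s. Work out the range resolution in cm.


dR = c/(2*BW) = 1500 / (2 * 46.6e3) = 0.0161 m = 1.61 cm

1.61 cm


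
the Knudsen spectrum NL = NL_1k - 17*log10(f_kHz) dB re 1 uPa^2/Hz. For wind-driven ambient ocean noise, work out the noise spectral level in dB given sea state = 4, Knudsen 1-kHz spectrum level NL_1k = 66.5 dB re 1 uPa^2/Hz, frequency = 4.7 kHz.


NL = NL_1k - 17*log10(f_kHz) = 66.5 - 17*log10(4.7) = 66.5 - (11.43) = 55.07

55.07 dB


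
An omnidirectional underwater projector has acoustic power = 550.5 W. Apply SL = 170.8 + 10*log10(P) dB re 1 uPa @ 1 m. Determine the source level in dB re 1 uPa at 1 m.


SL = 170.8 + 10*log10(550.5) = 170.8 + 27.41 = 198.21

198.21 dB


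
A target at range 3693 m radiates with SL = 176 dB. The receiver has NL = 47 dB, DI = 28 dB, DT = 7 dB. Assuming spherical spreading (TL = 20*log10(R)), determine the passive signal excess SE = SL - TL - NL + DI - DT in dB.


78.65 dB


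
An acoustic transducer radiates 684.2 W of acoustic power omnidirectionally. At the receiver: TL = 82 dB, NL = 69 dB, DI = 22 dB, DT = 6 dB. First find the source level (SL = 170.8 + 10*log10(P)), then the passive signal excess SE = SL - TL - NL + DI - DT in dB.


Step 1: SL = 170.8 + 10*log10(684.2) = 199.15 dB
Step 2: SE = SL - TL - NL + DI - DT = 199.15 - 82 - 69 + 22 - 6 = 64.15

64.15 dB


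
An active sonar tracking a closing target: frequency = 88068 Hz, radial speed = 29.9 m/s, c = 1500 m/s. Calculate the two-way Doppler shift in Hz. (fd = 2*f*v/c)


fd = 2*f*v/c = 2 * 88068 * 29.9 / 1500 = 3510.98

3510.98 Hz


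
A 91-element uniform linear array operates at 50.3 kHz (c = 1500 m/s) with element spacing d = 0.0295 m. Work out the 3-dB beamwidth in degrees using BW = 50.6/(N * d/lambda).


0.56 deg


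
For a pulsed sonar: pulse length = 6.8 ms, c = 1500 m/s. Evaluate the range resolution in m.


dR = c*tau/2 = 1500 * 6.8e-3 / 2 = 5.1

5.1 m


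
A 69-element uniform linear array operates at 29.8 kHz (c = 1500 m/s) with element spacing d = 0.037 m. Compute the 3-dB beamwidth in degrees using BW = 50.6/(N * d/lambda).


1.0 deg


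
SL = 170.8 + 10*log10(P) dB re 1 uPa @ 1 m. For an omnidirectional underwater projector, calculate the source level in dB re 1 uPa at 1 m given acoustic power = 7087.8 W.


209.31 dB


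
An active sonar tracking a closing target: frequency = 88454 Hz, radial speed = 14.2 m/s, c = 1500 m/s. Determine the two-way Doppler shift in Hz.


fd = 2*f*v/c = 2 * 88454 * 14.2 / 1500 = 1674.73

1674.73 Hz


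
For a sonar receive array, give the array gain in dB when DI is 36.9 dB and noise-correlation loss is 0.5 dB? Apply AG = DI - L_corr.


AG = DI - L_corr = 36.9 - 0.5 = 36.4

36.4 dB


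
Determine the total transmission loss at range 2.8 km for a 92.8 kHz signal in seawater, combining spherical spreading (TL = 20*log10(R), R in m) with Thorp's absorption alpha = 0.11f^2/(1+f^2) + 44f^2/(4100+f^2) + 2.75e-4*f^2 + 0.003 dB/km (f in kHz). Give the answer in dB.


Step 1 (Thorp): alpha = 0.11*8611.84/(1+8611.84) + 44*8611.84/(4100+8611.84) + 2.75e-4*8611.84 + 0.003 = 32.2897 dB/km
Step 2: TL_spread = 20*log10(2800) = 68.94 dB
Step 3: TL_abs = alpha*R = 32.2897 * 2.8 = 90.41 dB
Step 4: TL_total = 68.94 + 90.41 = 159.35

159.35 dB


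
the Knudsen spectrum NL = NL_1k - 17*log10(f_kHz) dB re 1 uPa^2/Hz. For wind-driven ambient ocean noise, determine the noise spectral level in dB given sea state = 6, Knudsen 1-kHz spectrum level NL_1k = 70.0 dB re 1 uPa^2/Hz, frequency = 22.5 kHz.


47.01 dB


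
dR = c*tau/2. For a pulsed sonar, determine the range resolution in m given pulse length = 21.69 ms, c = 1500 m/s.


16.2675 m


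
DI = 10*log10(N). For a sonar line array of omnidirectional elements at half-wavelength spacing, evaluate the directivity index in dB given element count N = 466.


DI = 10*log10(466) = 26.68

26.68 dB


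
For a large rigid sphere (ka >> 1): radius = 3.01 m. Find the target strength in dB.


TS = 10*log10(3.01^2 / 4) = 10*log10(2.265025) = 3.55

3.55 dB


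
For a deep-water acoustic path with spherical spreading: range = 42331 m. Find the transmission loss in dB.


TL = 20*log10(42331) = 92.53

92.53 dB


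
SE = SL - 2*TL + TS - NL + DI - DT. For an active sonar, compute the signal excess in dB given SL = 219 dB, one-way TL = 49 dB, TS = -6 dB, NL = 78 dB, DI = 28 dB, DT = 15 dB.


SE = SL - 2*TL + TS - NL + DI - DT = 219 - 2*49 + (-6) - 78 + 28 - 15 = 50

50 dB


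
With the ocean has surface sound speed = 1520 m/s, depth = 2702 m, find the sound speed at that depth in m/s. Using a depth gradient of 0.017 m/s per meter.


c = 1520 + 0.017 * 2702 = 1565.934

1565.934 m/s


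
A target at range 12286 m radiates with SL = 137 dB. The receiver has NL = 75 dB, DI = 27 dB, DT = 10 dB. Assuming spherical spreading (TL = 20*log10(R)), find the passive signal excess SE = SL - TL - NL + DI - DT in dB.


-2.79 dB


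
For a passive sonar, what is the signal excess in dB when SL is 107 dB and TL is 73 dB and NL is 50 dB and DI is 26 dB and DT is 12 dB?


SE = SL - TL - NL + DI - DT = 107 - 73 - 50 + 26 - 12 = -2

-2 dB


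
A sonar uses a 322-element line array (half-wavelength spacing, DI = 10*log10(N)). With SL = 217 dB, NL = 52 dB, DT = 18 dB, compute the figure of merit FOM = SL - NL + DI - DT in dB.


Step 1: DI = 10*log10(322) = 25.08 dB
Step 2: FOM = SL - NL + DI - DT = 217 - 52 + 25.08 - 18 = 172.08

172.08 dB


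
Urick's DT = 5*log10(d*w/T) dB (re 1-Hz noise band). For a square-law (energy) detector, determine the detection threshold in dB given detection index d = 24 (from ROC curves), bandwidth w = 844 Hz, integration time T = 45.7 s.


DT = 5*log10(d*w/T) = 5*log10(24 * 844 / 45.7) = 5*log10(443.24) = 13.23

13.23 dB


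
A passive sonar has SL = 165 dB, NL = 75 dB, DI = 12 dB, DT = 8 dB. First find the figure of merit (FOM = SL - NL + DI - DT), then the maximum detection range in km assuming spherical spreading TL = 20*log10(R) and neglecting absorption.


Step 1: FOM = SL - NL + DI - DT = 165 - 75 + 12 - 8 = 94 dB
Step 2: at max range FOM = TL = 20*log10(R), so R = 10^(94/20) = 50118.72 m = 50.12 km

50.12 km


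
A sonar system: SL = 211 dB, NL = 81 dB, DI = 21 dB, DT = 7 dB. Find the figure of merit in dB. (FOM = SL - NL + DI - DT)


FOM = SL - NL + DI - DT = 211 - 81 + 21 - 7 = 144

144 dB


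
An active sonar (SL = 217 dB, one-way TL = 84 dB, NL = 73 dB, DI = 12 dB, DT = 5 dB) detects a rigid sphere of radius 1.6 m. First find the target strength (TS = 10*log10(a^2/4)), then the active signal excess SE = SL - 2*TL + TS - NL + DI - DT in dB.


Step 1: TS = 10*log10(1.6^2/4) = -1.94 dB
Step 2: SE = SL - 2*TL + TS - NL + DI - DT = 217 - 2*84 + (-1.94) - 73 + 12 - 5 = -18.94

-18.94 dB


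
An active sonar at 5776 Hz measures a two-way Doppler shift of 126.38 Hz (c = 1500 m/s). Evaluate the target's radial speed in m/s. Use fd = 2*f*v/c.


From fd = 2*f*v/c, v = c*fd/(2*f) = 1500 * 126.38 / (2*5776) = 16.41

16.41 m/s


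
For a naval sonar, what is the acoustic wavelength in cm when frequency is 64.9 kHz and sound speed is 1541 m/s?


2.37 cm


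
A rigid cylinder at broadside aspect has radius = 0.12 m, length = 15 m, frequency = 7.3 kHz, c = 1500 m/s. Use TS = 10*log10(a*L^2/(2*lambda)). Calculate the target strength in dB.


18.18 dB


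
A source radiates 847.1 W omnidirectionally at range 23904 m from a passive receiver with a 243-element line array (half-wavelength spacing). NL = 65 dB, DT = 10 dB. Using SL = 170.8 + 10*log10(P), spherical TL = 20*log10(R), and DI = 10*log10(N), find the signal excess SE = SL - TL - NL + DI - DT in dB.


61.37 dB


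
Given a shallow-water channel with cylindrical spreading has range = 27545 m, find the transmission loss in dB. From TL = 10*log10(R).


44.4 dB


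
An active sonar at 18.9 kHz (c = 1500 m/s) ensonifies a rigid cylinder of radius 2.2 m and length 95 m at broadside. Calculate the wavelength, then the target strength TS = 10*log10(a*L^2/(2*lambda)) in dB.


Step 1: lambda = c/f = 1500/18900 = 0.07937 m
Step 2: TS = 10*log10(a*L^2/(2*lambda)) = 10*log10(2.2*95^2/(2*0.07937)) = 50.97

50.97 dB


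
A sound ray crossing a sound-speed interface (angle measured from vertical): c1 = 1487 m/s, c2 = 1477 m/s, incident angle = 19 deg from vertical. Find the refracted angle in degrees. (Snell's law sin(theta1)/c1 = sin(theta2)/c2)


sin(theta2) = (c2/c1)*sin(theta1) = (1477/1487)*sin(19 deg) = 0.32338
theta2 = arcsin(0.32338) = 18.87

18.87 deg


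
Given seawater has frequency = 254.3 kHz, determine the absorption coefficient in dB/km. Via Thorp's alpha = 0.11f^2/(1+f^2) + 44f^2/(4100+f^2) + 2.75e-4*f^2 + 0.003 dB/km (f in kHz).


f^2 = 64668.49
alpha = 0.11*64668.49/(1+64668.49) + 44*64668.49/(4100+64668.49) + 2.75e-4*64668.49 + 0.003 = 59.274

59.274 dB/km


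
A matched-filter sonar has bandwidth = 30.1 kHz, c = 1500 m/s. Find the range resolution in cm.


dR = c/(2*BW) = 1500 / (2 * 30.1e3) = 0.0249 m = 2.49 cm

2.49 cm


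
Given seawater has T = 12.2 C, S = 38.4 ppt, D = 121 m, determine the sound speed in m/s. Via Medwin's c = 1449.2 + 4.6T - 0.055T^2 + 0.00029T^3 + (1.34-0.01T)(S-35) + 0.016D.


1503.74 m/s


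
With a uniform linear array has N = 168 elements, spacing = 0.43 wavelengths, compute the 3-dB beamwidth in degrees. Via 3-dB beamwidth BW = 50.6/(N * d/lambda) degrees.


BW = 50.6 / (168 * 0.43) = 50.6 / 72.24 = 0.7

0.7 deg


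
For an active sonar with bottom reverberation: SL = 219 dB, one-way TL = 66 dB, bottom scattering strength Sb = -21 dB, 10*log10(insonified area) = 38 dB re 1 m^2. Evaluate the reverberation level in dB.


104 dB


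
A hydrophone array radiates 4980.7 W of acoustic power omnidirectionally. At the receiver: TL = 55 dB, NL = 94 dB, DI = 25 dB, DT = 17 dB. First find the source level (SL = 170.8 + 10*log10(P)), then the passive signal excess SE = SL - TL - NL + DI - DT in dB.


Step 1: SL = 170.8 + 10*log10(4980.7) = 207.77 dB
Step 2: SE = SL - TL - NL + DI - DT = 207.77 - 55 - 94 + 25 - 17 = 66.77

66.77 dB


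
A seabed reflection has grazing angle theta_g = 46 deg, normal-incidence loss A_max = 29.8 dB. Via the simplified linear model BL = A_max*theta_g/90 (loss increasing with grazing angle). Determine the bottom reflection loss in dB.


BL = A_max * theta_g / 90 = 29.8 * 46 / 90 = 15.23

15.23 dB


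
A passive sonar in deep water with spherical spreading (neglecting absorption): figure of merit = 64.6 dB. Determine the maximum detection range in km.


At max range FOM = TL, so 20*log10(R) = 64.6
R = 10^(64.6/20) = 1698.24 m = 1.7 km

1.7 km


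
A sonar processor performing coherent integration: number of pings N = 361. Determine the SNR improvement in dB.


Gain = 10*log10(361) = 25.58

25.58 dB


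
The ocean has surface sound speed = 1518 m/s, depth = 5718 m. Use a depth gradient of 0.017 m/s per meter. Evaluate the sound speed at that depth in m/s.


c = 1518 + 0.017 * 5718 = 1615.206

1615.206 m/s


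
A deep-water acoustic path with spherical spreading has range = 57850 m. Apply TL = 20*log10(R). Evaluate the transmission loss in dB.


TL = 20*log10(57850) = 95.25

95.25 dB


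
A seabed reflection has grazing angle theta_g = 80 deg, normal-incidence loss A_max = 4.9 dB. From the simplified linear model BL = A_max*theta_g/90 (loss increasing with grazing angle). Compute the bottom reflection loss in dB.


4.36 dB


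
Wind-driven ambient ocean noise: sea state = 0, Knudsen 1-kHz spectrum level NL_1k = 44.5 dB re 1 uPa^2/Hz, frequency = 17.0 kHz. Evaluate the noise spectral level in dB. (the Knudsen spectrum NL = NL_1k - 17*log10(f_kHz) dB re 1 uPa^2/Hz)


23.58 dB


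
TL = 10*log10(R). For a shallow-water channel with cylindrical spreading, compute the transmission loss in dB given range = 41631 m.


46.19 dB


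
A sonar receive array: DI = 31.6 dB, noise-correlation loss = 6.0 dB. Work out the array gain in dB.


25.6 dB


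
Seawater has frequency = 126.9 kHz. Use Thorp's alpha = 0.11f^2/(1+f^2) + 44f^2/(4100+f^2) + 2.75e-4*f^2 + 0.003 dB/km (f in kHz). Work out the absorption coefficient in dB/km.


f^2 = 16103.61
alpha = 0.11*16103.61/(1+16103.61) + 44*16103.61/(4100+16103.61) + 2.75e-4*16103.61 + 0.003 = 39.612

39.612 dB/km


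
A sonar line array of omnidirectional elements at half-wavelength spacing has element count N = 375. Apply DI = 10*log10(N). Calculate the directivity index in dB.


DI = 10*log10(375) = 25.74

25.74 dB


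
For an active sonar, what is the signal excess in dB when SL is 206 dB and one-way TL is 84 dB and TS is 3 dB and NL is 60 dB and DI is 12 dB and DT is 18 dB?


SE = SL - 2*TL + TS - NL + DI - DT = 206 - 2*84 + (3) - 60 + 12 - 18 = -25

-25 dB


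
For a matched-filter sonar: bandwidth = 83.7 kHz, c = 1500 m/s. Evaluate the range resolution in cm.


dR = c/(2*BW) = 1500 / (2 * 83.7e3) = 0.009 m = 0.9 cm

0.9 cm


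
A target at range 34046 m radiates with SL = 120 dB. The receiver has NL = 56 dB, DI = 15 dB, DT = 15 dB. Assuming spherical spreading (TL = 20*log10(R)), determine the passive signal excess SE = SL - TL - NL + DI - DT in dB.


Step 1: TL = 20*log10(34046) = 90.64 dB
Step 2: SE = 120 - 90.64 - 56 + 15 - 15 = -26.64

-26.64 dB


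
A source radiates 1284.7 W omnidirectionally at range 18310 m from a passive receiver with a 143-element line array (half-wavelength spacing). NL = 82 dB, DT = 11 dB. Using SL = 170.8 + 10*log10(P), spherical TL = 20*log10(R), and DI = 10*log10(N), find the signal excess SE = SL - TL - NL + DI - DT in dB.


Step 1: SL = 170.8 + 10*log10(1284.7) = 201.89 dB
Step 2: TL = 20*log10(18310) = 85.25 dB
Step 3: DI = 10*log10(143) = 21.55 dB
Step 4: SE = SL - TL - NL + DI - DT = 201.89 - 85.25 - 82 + 21.55 - 11 = 45.19

45.19 dB


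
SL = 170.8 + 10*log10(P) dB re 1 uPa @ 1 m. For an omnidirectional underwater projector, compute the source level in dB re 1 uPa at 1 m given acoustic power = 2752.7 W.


SL = 170.8 + 10*log10(2752.7) = 170.8 + 34.4 = 205.2

205.2 dB


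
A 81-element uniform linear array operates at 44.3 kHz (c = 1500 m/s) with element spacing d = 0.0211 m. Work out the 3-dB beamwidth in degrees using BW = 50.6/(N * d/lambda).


1.0 deg


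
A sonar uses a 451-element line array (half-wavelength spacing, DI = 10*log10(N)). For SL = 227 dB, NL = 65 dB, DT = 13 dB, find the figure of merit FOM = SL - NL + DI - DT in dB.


175.54 dB


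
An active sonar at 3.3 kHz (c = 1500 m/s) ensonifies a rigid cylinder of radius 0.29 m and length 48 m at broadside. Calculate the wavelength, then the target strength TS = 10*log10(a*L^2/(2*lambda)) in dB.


Step 1: lambda = c/f = 1500/3300 = 0.45455 m
Step 2: TS = 10*log10(a*L^2/(2*lambda)) = 10*log10(0.29*48^2/(2*0.45455)) = 28.66

28.66 dB


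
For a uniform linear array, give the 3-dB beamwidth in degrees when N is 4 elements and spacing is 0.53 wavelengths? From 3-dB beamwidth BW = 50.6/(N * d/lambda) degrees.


BW = 50.6 / (4 * 0.53) = 50.6 / 2.12 = 23.87

23.87 deg


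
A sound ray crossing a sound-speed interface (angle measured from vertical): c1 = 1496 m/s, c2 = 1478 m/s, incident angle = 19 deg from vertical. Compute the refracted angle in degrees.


sin(theta2) = (c2/c1)*sin(theta1) = (1478/1496)*sin(19 deg) = 0.32165
theta2 = arcsin(0.32165) = 18.76

18.76 deg


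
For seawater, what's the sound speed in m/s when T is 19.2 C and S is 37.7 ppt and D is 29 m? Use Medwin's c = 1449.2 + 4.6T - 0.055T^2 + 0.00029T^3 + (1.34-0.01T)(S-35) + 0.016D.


c = 1449.2 + 4.6*19.2 - 0.055*19.2^2 + 0.00029*19.2^3 + (1.34 - 0.01*19.2)*(37.7 - 35) + 0.016*29 = 1522.86

1522.86 m/s
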